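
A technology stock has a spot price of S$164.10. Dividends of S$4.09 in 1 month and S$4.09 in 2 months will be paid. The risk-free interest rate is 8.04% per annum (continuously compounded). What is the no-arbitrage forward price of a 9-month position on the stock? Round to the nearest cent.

PV(dividends) I = 4.09·e^(−0.0804·1/12) + 4.09·e^(−0.0804·2/12)
I = 4.0627 + 4.0356 = 8.0983
F = (S − I)·e^(rT) = (164.10 − 8.0983) · e^(0.0804·9/12)
= 156.0017 · e^0.060300 = 156.0017 × 1.062155 = S$165.70

S$165.70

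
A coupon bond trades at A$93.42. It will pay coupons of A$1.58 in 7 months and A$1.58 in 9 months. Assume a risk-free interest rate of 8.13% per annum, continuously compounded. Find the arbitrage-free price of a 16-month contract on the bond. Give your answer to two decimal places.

A$100.78

PV(coupons) I = 1.58·e^(−0.0813·7/12) + 1.58·e^(−0.0813·9/12)
I = 1.5068 + 1.4865 = 2.9933
F = (S − I)·e^(rT) = (93.42 − 2.9933) · e^(0.0813·16/12)
= 90.4267 · e^0.108400 = 90.4267 × 1.114493 = A$100.78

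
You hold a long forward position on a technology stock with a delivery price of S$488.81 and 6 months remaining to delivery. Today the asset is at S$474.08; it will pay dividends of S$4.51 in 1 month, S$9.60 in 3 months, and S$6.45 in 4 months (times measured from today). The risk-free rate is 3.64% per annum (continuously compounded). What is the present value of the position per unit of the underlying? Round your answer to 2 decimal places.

-S$26.30

PV(remaining dividends) I = 4.51·e^(−0.0364·1/12) + 9.60·e^(−0.0364·3/12) + 6.45·e^(−0.0364·4/12) = 20.3816
Current forward F = (S − I)·e^(rT) = (474.08 − 20.3816)·e^(0.0364·6/12) = 453.6984 × 1.018367 = 462.0315
Value (long) = (F − K)·e^(−rT) = (462.0315 − 488.81) × 0.981965 = -26.2955
Value = -S$26.30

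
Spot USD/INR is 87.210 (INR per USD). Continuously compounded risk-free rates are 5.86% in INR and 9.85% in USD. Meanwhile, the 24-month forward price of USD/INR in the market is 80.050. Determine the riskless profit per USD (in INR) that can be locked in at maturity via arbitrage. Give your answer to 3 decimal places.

0.471 per USD (in INR)

Fair forward: F* = S·e^(carry·T), with carry = (r_INR − r_USD) = 0.0586 − 0.0985 = -0.0399
F* = 87.210 · e^(-0.0399 × 24/12) = 87.210 · e^-0.079800 = 87.210 × 0.923301 = 80.5211
Market 80.050 < fair 80.5211: forward underpriced → reverse cash-and-carry (short spot, go long the forward).
At maturity, profit = |F_mkt − F*| = |80.050 − 80.5211| = 0.471 per USD (in INR)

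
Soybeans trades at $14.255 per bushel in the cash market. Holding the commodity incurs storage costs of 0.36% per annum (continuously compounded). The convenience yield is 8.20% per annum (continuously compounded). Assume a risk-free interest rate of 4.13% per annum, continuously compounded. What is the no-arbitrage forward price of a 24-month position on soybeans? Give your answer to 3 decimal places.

$13.236 per bushel

Net carry = r + u − y = 0.0413 + 0.0036 − 0.0820 = -0.0371
F = S·e^((r+u−y)T) = 14.255 · e^(-0.0371 × 24/12) = 14.255 · e^-0.074200
= 14.255 × 0.928486 = $13.236 per bushel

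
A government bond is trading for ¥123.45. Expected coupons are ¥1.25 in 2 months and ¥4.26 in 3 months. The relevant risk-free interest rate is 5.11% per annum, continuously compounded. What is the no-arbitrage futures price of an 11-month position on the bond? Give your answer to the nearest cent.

¥123.66

PV(coupons) I = 1.25·e^(−0.0511·2/12) + 4.26·e^(−0.0511·3/12)
I = 1.2394 + 4.2059 = 5.4453
F = (S − I)·e^(rT) = (123.45 − 5.4453) · e^(0.0511·11/12)
= 118.0047 · e^0.046842 = 118.0047 × 1.047956 = ¥123.66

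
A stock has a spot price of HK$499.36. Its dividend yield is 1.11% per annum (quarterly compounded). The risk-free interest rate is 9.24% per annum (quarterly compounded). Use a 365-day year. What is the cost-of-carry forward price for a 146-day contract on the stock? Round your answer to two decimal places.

F = S · (1+r/4)^(4T) / (1+q/4)^(4T)
= 499.36 × 1.037215 / 1.004444 = 499.36 × 1.032626
F = HK$515.65

HK$515.65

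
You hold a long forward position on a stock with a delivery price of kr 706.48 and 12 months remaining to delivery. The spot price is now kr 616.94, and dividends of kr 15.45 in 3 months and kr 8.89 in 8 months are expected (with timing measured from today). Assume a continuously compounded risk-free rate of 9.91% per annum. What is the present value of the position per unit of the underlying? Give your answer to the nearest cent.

PV(remaining dividends) I = 15.45·e^(−0.0991·3/12) + 8.89·e^(−0.0991·8/12) = 23.3936
Current forward F = (S − I)·e^(rT) = (616.94 − 23.3936)·e^(0.0991·12/12) = 593.5464 × 1.104177 = 655.3803
Value (long) = (F − K)·e^(−rT) = (655.3803 − 706.48) × 0.905652 = -46.2785
Value = -kr 46.28

-kr 46.28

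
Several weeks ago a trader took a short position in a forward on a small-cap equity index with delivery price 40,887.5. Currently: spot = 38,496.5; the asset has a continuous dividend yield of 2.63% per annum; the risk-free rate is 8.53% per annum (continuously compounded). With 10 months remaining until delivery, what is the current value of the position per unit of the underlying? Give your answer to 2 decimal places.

420.01

Current fair forward for the remaining 10 months: F = S·e^((r − q)·T), (r − q) = 0.0853 − 0.0263 = 0.0590
F = 38496.5 · e^(0.0590 × 10/12) = 38496.5 × 1.05039540 = 40436.5465
Value of long forward = (F − K)·e^(−rT) = (40436.5465 − 40887.5) · e^(−0.0853·10/12)
= -450.9535 × 0.93138427 = -420.01
Short position value = −(long value) = 420.01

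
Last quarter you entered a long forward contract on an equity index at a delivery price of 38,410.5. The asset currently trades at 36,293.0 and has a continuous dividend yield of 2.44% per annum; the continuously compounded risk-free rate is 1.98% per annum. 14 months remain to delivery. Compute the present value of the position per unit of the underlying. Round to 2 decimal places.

-2258.96

Current fair forward for the remaining 14 months: F = S·e^((r − q)·T), (r − q) = 0.0198 − 0.0244 = -0.0046
F = 36293.0 · e^(-0.0046 × 14/12) = 36293.0 × 0.99464771 = 36098.7493
Value of long forward = (F − K)·e^(−rT) = (36098.7493 − 38410.5) · e^(−0.0198·14/12)
= -2311.7507 × 0.97716476 = -2258.96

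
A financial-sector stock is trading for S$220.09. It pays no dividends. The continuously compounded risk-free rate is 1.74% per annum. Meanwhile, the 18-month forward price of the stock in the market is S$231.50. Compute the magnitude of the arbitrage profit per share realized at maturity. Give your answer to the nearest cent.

Fair forward: F* = S·e^(carry·T), with carry = r = 0.0174
F* = 220.09 · e^(0.0174 × 18/12) = 220.09 · e^0.026100 = 220.09 × 1.026444 = S$225.9101
Market S$231.50 > fair S$225.9101: forward overpriced → cash-and-carry (buy spot, short the forward).
At maturity, profit = |F_mkt − F*| = |231.50 − 225.9101| = S$5.59 per share

S$5.59 per share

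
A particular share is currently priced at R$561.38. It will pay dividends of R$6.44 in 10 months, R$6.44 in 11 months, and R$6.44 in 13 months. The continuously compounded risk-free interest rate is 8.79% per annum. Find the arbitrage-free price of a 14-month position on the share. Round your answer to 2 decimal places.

R$602.30

PV(dividends) I = 6.44·e^(−0.0879·10/12) + 6.44·e^(−0.0879·11/12) + 6.44·e^(−0.0879·13/12)
I = 5.9851 + 5.9415 + 5.8550 = 17.7816
F = (S − I)·e^(rT) = (561.38 − 17.7816) · e^(0.0879·14/12)
= 543.5984 · e^0.102550 = 543.5984 × 1.107993 = R$602.30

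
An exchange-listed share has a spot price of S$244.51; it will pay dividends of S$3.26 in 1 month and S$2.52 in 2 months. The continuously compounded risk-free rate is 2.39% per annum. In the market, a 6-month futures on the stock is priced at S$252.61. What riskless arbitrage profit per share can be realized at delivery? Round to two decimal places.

PV(dividends) I = 3.26·e^(−0.0239·1/12) + 2.52·e^(−0.0239·2/12) = 5.7635
Fair futures F* = (S − I)·e^(rT) = (244.51 − 5.7635)·e^0.011950 = 238.7465 × 1.012022 = 241.6167
Market S$252.61 > fair 241.6167: forward overpriced → cash-and-carry (borrow at r, buy the stock and collect the dividends, short the forward).
Profit at T = |F_mkt − F*| = |252.61 − 241.6167| = S$10.99 per share

S$10.99 per share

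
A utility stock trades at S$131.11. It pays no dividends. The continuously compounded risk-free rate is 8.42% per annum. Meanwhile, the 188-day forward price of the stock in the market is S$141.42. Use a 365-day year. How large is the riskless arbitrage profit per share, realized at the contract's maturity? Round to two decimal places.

Fair forward: F* = S·e^(carry·T), with carry = r = 0.0842
F* = 131.11 · e^(0.0842 × 188/365) = 131.11 · e^0.043369 = 131.11 × 1.044323 = S$136.9212
Market S$141.42 > fair S$136.9212: forward overpriced → cash-and-carry (buy spot, short the forward).
At maturity, profit = |F_mkt − F*| = |141.42 − 136.9212| = S$4.50 per share

S$4.50 per share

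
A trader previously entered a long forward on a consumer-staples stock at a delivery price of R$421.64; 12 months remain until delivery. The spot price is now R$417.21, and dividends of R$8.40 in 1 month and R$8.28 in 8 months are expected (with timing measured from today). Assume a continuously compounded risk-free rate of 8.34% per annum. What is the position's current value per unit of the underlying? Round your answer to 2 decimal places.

PV(remaining dividends) I = 8.40·e^(−0.0834·1/12) + 8.28·e^(−0.0834·8/12) = 16.1740
Current forward F = (S − I)·e^(rT) = (417.21 − 16.1740)·e^(0.0834·12/12) = 401.0360 × 1.086977 = 435.9169
Value (long) = (F − K)·e^(−rT) = (435.9169 − 421.64) × 0.919983 = 13.1345
Value = R$13.13

R$13.13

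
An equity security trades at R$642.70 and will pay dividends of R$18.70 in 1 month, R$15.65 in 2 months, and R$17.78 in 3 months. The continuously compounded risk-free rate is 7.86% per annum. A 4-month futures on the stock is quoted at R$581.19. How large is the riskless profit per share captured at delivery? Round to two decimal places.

PV(dividends) I = 18.70·e^(−0.0786·1/12) + 15.65·e^(−0.0786·2/12) + 17.78·e^(−0.0786·3/12) = 51.4583
Fair futures F* = (S − I)·e^(rT) = (642.70 − 51.4583)·e^0.026200 = 591.2417 × 1.026546 = 606.9368
Market R$581.19 < fair 606.9368: forward underpriced → reverse cash-and-carry (short the stock, invest proceeds at r, pay the dividends, go long the forward).
Profit at T = |F_mkt − F*| = |581.19 − 606.9368| = R$25.75 per share

R$25.75 per share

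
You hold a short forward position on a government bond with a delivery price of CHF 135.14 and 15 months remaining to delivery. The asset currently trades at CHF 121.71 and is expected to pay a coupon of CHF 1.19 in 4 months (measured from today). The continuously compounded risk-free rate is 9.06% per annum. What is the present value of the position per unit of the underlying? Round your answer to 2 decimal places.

CHF 0.11

PV(remaining coupons) I = 1.19·e^(−0.0906·4/12) = 1.1546
Current forward F = (S − I)·e^(rT) = (121.71 − 1.1546)·e^(0.0906·15/12) = 120.5554 × 1.119912 = 135.0114
Value (long) = (F − K)·e^(−rT) = (135.0114 − 135.14) × 0.892927 = -0.1148
Short position value = −(long value) = CHF 0.11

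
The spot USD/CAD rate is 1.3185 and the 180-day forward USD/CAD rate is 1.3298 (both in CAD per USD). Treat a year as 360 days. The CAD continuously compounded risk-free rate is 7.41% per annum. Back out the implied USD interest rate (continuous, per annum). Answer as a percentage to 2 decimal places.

F = S·e^((r_CAD − r_USD)T) ⇒ r_USD = r_CAD − ln(F/S)/T
ln(1.3298/1.3185) = 0.008534; /(180/360) = 0.017068
r_USD = 0.0741 − 0.017068 = 0.057032
r_USD = 5.70%

5.70%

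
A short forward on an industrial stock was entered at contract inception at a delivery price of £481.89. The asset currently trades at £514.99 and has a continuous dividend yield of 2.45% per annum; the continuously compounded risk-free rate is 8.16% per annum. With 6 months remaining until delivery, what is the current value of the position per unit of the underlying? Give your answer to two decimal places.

Current fair forward for the remaining 6 months: F = S·e^((r − q)·T), (r − q) = 0.0816 − 0.0245 = 0.0571
F = 514.99 · e^(0.0571 × 6/12) = 514.99 × 1.028961 = 529.9046
Value of long forward = (F − K)·e^(−rT) = (529.9046 − 481.89) · e^(−0.0816·6/12)
= 48.0146 × 0.960021 = 46.10
Short position value = −(long value) = -£46.10

-£46.10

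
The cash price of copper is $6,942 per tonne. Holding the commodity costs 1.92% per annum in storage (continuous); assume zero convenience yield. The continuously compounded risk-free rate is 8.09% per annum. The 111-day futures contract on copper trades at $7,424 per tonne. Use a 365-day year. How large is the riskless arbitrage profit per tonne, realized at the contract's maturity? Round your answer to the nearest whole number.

$267 per tonne

Fair futures: F* = S·e^(carry·T), with carry = (r + u) = 0.0809 + 0.0192 = 0.1001
F* = 6942 · e^(0.1001 × 111/365) = 6942 · e^0.030441 = 6942 × 1.030909 = $7156.5703
Market $7424 > fair $7156.5703: forward overpriced → cash-and-carry (buy spot, short the forward).
At maturity, profit = |F_mkt − F*| = |7424 − 7156.5703| = $267 per tonne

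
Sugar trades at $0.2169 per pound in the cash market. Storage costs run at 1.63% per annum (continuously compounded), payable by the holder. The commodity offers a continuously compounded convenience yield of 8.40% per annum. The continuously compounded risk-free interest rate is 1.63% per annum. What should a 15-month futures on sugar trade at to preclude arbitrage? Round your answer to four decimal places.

Net carry = r + u − y = 0.0163 + 0.0163 − 0.0840 = -0.0514
F = S·e^((r+u−y)T) = 0.2169 · e^(-0.0514 × 15/12) = 0.2169 · e^-0.064250
= 0.2169 × 0.937771 = $0.2034 per pound

$0.2034 per pound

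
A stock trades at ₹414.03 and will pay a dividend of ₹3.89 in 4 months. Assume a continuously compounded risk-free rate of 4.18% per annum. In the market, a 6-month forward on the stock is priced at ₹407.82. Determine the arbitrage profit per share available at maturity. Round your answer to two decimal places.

₹11.04 per share

PV(dividends) I = 3.89·e^(−0.0418·4/12) = 3.8362
Fair forward F* = (S − I)·e^(rT) = (414.03 − 3.8362)·e^0.020900 = 410.1938 × 1.021120 = 418.8571
Market ₹407.82 < fair 418.8571: forward underpriced → reverse cash-and-carry (short the stock, invest proceeds at r, pay the dividends, go long the forward).
Profit at T = |F_mkt − F*| = |407.82 − 418.8571| = ₹11.04 per share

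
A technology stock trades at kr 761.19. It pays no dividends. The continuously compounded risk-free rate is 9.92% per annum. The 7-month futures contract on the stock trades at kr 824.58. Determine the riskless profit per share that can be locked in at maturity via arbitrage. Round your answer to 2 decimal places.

Fair futures: F* = S·e^(carry·T), with carry = r = 0.0992
F* = 761.19 · e^(0.0992 × 7/12) = 761.19 · e^0.057867 = 761.19 × 1.059574 = kr 806.5371
Market kr 824.58 > fair kr 806.5371: forward overpriced → cash-and-carry (buy spot, short the forward).
At maturity, profit = |F_mkt − F*| = |824.58 − 806.5371| = kr 18.04 per share

kr 18.04 per share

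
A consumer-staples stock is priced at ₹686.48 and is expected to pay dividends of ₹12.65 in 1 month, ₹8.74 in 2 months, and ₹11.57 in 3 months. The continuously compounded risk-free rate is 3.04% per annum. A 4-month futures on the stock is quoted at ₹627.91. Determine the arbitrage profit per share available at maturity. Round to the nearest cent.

PV(dividends) I = 12.65·e^(−0.0304·1/12) + 8.74·e^(−0.0304·2/12) + 11.57·e^(−0.0304·3/12) = 32.7962
Fair futures F* = (S − I)·e^(rT) = (686.48 − 32.7962)·e^0.010133 = 653.6838 × 1.010185 = 660.3416
Market ₹627.91 < fair 660.3416: forward underpriced → reverse cash-and-carry (short the stock, invest proceeds at r, pay the dividends, go long the forward).
Profit at T = |F_mkt − F*| = |627.91 − 660.3416| = ₹32.43 per share

₹32.43 per share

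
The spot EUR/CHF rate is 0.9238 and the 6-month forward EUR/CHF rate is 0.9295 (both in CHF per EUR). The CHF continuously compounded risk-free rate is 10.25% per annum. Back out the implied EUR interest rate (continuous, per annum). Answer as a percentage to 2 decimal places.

F = S·e^((r_CHF − r_EUR)T) ⇒ r_EUR = r_CHF − ln(F/S)/T
ln(0.9295/0.9238) = 0.006151; /(6/12) = 0.012302
r_EUR = 0.1025 − 0.012302 = 0.090198
r_EUR = 9.02%

9.02%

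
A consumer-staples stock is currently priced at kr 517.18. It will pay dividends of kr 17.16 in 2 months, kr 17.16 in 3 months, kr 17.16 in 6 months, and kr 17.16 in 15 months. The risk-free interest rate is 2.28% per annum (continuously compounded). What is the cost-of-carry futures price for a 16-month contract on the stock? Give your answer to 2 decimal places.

kr 463.25

PV(dividends) I = 17.16·e^(−0.0228·2/12) + 17.16·e^(−0.0228·3/12) + 17.16·e^(−0.0228·6/12) + 17.16·e^(−0.0228·15/12)
I = 17.0949 + 17.0625 + 16.9655 + 16.6778 = 67.8007
F = (S − I)·e^(rT) = (517.18 − 67.8007) · e^(0.0228·16/12)
= 449.3793 · e^0.030400 = 449.3793 × 1.030867 = kr 463.25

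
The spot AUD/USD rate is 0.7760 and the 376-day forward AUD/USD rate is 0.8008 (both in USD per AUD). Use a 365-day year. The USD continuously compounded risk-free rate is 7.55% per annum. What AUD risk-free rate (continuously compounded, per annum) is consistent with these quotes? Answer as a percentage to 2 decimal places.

4.50%

F = S·e^((r_USD − r_AUD)T) ⇒ r_AUD = r_USD − ln(F/S)/T
ln(0.8008/0.7760) = 0.031459; /(376/365) = 0.030539
r_AUD = 0.0755 − 0.030539 = 0.044961
r_AUD = 4.50%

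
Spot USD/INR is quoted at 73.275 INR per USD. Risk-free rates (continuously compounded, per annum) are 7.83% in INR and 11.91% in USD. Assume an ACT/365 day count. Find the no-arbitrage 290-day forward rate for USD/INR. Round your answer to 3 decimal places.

70.938

F = S·e^((r_INR − r_USD)T) = 73.275 · e^((0.0783 − 0.1191) × 290/365)
= 73.275 · e^-0.032416 = 73.275 × 0.968104
F = 70.938 INR per USD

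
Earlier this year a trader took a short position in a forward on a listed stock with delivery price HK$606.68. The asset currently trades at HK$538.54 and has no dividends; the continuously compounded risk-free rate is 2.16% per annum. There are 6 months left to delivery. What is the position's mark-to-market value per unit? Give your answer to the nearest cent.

HK$61.62

Current fair forward for the remaining 6 months: F = S·e^(r·T), r = 0.0216
F = 538.54 · e^(0.0216 × 6/12) = 538.54 × 1.010859 = 544.3880
Value of long forward = (F − K)·e^(−rT) = (544.3880 − 606.68) · e^(−0.0216·6/12)
= -62.2920 × 0.989258 = -61.62
Short position value = −(long value) = HK$61.62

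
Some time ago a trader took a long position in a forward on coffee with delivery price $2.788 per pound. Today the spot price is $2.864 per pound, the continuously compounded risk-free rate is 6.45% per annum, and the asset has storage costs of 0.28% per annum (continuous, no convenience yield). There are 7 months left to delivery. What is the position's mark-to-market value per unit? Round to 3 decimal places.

Current fair forward for the remaining 7 months: F = S·e^((r + u)·T), (r + u) = 0.0645 + 0.0028 = 0.0673
F = 2.864 · e^(0.0673 × 7/12) = 2.864 × 1.040039 = 2.9787
Value of long forward = (F − K)·e^(−rT) = (2.9787 − 2.788) · e^(−0.0645·7/12)
= 0.1907 × 0.963074 = 0.184

$0.184 per pound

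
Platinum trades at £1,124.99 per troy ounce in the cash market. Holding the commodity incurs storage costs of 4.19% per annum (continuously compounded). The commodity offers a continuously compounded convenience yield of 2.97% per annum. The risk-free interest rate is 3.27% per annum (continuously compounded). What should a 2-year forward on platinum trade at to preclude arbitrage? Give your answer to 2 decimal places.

£1,230.69 per troy ounce

Net carry = r + u − y = 0.0327 + 0.0419 − 0.0297 = 0.0449
F = S·e^((r+u−y)T) = 1124.99 · e^(0.0449 × 2) = 1124.99 · e^0.08980000
= 1124.99 × 1.09395547 = £1,230.69 per troy ounce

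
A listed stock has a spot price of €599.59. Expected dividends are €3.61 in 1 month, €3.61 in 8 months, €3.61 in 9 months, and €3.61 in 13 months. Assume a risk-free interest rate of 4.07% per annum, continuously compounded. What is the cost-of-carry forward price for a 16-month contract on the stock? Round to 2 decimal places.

€618.18

PV(dividends) I = 3.61·e^(−0.0407·1/12) + 3.61·e^(−0.0407·8/12) + 3.61·e^(−0.0407·9/12) + 3.61·e^(−0.0407·13/12)
I = 3.5978 + 3.5134 + 3.5015 + 3.4543 = 14.0670
F = (S − I)·e^(rT) = (599.59 − 14.0670) · e^(0.0407·16/12)
= 585.5230 · e^0.054267 = 585.5230 × 1.055766 = €618.18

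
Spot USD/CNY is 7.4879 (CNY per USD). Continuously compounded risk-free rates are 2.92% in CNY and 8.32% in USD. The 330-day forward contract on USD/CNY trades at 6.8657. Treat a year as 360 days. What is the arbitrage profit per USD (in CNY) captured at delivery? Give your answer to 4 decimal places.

0.2606 per USD (in CNY)

Fair forward: F* = S·e^(carry·T), with carry = (r_CNY − r_USD) = 0.0292 − 0.0832 = -0.0540
F* = 7.4879 · e^(-0.0540 × 330/360) = 7.4879 · e^-0.049500 = 7.4879 × 0.951705 = 7.1263
Market 6.8657 < fair 7.1263: forward underpriced → reverse cash-and-carry (short spot, go long the forward).
At maturity, profit = |F_mkt − F*| = |6.8657 − 7.1263| = 0.2606 per USD (in CNY)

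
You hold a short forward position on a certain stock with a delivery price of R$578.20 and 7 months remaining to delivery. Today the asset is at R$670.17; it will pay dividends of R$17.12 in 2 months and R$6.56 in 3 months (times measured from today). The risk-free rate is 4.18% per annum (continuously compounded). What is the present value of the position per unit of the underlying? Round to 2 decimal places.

PV(remaining dividends) I = 17.12·e^(−0.0418·2/12) + 6.56·e^(−0.0418·3/12) = 23.4930
Current forward F = (S − I)·e^(rT) = (670.17 − 23.4930)·e^(0.0418·7/12) = 646.6770 × 1.024683 = 662.6389
Value (long) = (F − K)·e^(−rT) = (662.6389 − 578.20) × 0.975912 = 82.4049
Short position value = −(long value) = -R$82.40

-R$82.40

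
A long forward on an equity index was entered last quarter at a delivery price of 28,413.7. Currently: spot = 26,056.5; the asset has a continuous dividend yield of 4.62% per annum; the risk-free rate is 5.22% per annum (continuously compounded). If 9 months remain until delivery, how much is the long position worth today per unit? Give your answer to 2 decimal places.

Current fair forward for the remaining 9 months: F = S·e^((r − q)·T), (r − q) = 0.0522 − 0.0462 = 0.0060
F = 26056.5 · e^(0.0060 × 9/12) = 26056.5 × 1.00451014 = 26174.0185
Value of long forward = (F − K)·e^(−rT) = (26174.0185 − 28413.7) · e^(−0.0522·9/12)
= -2239.6815 × 0.96160646 = -2153.69

-2153.69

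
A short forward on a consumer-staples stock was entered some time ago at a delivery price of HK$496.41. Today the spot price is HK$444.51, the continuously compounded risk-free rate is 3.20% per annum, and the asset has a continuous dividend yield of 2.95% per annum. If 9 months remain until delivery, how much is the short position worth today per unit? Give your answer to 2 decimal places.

Current fair forward for the remaining 9 months: F = S·e^((r − q)·T), (r − q) = 0.0320 − 0.0295 = 0.0025
F = 444.51 · e^(0.0025 × 9/12) = 444.51 × 1.001877 = 445.3443
Value of long forward = (F − K)·e^(−rT) = (445.3443 − 496.41) · e^(−0.0320·9/12)
= -51.0657 × 0.976286 = -49.85
Short position value = −(long value) = HK$49.85

HK$49.85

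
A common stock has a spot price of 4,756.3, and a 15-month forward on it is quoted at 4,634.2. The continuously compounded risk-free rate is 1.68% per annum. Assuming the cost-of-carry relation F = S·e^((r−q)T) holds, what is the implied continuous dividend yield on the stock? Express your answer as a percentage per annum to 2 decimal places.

3.76%

From F = S·e^((r−q)T): (r − q) = ln(F/S)/T
ln(4634.2/4756.3) = ln(0.974329) = -0.026006
(r − q) = -0.026006 / (15/12) = -0.020805
q = r − ln(F/S)/T = 0.0168 + 0.020805 = 0.037605
q = 3.76%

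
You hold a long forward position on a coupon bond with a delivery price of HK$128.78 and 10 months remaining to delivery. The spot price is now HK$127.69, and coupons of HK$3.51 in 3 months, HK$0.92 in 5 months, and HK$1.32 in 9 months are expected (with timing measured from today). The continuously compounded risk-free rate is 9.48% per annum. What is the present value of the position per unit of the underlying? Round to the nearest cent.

PV(remaining coupons) I = 3.51·e^(−0.0948·3/12) + 0.92·e^(−0.0948·5/12) + 1.32·e^(−0.0948·9/12) = 5.5416
Current forward F = (S − I)·e^(rT) = (127.69 − 5.5416)·e^(0.0948·10/12) = 122.1484 × 1.082204 = 132.1895
Value (long) = (F − K)·e^(−rT) = (132.1895 − 128.78) × 0.924040 = 3.1505
Value = HK$3.15

HK$3.15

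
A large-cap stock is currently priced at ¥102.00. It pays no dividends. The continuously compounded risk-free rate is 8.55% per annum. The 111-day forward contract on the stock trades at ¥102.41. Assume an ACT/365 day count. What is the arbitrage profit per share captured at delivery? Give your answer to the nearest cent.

Fair forward: F* = S·e^(carry·T), with carry = r = 0.0855
F* = 102.00 · e^(0.0855 × 111/365) = 102.00 · e^0.026001 = 102.00 × 1.026342 = ¥104.6869
Market ¥102.41 < fair ¥104.6869: forward underpriced → reverse cash-and-carry (short spot, go long the forward).
At maturity, profit = |F_mkt − F*| = |102.41 − 104.6869| = ¥2.28 per share

¥2.28 per share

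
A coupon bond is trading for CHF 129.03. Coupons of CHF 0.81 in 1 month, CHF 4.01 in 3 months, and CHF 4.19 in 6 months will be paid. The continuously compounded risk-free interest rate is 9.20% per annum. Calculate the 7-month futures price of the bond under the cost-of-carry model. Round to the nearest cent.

PV(coupons) I = 0.81·e^(−0.0920·1/12) + 4.01·e^(−0.0920·3/12) + 4.19·e^(−0.0920·6/12)
I = 0.8038 + 3.9188 + 4.0016 = 8.7242
F = (S − I)·e^(rT) = (129.03 − 8.7242) · e^(0.0920·7/12)
= 120.3058 · e^0.053667 = 120.3058 × 1.055133 = CHF 126.94

CHF 126.94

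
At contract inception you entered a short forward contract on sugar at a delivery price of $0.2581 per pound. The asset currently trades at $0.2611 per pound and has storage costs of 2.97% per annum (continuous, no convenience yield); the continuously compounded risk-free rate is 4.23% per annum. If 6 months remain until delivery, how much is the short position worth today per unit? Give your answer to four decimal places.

Current fair forward for the remaining 6 months: F = S·e^((r + u)·T), (r + u) = 0.0423 + 0.0297 = 0.0720
F = 0.2611 · e^(0.0720 × 6/12) = 0.2611 × 1.036656 = 0.2707
Value of long forward = (F − K)·e^(−rT) = (0.2707 − 0.2581) · e^(−0.0423·6/12)
= 0.0126 × 0.979072 = 0.0123
Short position value = −(long value) = -$0.0123

-$0.0123 per pound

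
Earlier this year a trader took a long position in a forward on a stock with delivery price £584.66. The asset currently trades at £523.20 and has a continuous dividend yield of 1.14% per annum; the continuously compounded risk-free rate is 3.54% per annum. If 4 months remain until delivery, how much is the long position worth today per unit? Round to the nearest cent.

Current fair forward for the remaining 4 months: F = S·e^((r − q)·T), (r − q) = 0.0354 − 0.0114 = 0.0240
F = 523.20 · e^(0.0240 × 4/12) = 523.20 × 1.008032 = 527.4023
Value of long forward = (F − K)·e^(−rT) = (527.4023 − 584.66) · e^(−0.0354·4/12)
= -57.2577 × 0.988269 = -56.59

-£56.59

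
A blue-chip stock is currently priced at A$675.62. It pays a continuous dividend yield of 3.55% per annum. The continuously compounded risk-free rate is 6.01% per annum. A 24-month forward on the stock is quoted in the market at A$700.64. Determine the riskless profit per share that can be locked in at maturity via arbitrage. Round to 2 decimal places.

A$9.05 per share

Fair forward: F* = S·e^(carry·T), with carry = (r − q) = 0.0601 − 0.0355 = 0.0246
F* = 675.62 · e^(0.0246 × 24/12) = 675.62 · e^0.049200 = 675.62 × 1.050430 = A$709.6915
Market A$700.64 < fair A$709.6915: forward underpriced → reverse cash-and-carry (short spot, go long the forward).
At maturity, profit = |F_mkt − F*| = |700.64 − 709.6915| = A$9.05 per share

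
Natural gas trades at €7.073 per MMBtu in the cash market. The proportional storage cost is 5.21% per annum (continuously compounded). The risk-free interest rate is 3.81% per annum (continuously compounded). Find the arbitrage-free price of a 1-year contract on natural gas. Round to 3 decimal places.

Net carry = r + u − y = 0.0381 + 0.0521 − 0.0000 = 0.0902
F = S·e^((r+u−y)T) = 7.073 · e^(0.0902 × 1) = 7.073 · e^0.090200
= 7.073 × 1.094393 = €7.741 per MMBtu

€7.741 per MMBtu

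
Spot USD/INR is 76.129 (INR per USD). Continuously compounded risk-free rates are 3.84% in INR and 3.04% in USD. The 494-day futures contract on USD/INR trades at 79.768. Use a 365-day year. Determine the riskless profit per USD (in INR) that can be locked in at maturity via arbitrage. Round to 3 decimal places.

2.810 per USD (in INR)

Fair futures: F* = S·e^(carry·T), with carry = (r_INR − r_USD) = 0.0384 − 0.0304 = 0.0080
F* = 76.129 · e^(0.0080 × 494/365) = 76.129 · e^0.010827 = 76.129 × 1.010886 = 76.9577
Market 79.768 > fair 76.9577: forward overpriced → cash-and-carry (buy spot, short the forward).
At maturity, profit = |F_mkt − F*| = |79.768 − 76.9577| = 2.810 per USD (in INR)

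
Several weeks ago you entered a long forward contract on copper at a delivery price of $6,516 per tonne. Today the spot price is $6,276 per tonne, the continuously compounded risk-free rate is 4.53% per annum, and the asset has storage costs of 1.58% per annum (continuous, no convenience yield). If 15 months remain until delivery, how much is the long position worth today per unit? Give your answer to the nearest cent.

Current fair forward for the remaining 15 months: F = S·e^((r + u)·T), (r + u) = 0.0453 + 0.0158 = 0.0611
F = 6276 · e^(0.0611 × 15/12) = 6276 × 1.07936726 = 6774.1089
Value of long forward = (F − K)·e^(−rT) = (6774.1089 − 6516) · e^(−0.0453·15/12)
= 258.1089 × 0.94494836 = 243.90

$243.90 per tonne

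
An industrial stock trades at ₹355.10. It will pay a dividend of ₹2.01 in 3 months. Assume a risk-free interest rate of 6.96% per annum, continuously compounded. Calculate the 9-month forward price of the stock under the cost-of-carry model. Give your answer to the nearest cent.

PV(dividends) I = 2.01·e^(−0.0696·3/12)
I = 1.9753
F = (S − I)·e^(rT) = (355.10 − 1.9753) · e^(0.0696·9/12)
= 353.1247 · e^0.052200 = 353.1247 × 1.053586 = ₹372.05

₹372.05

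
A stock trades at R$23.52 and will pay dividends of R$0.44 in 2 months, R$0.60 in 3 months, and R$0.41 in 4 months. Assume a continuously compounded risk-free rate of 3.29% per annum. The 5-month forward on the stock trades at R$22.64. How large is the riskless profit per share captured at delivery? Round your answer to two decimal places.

R$0.25 per share

PV(dividends) I = 0.44·e^(−0.0329·2/12) + 0.60·e^(−0.0329·3/12) + 0.41·e^(−0.0329·4/12) = 1.4382
Fair forward F* = (S − I)·e^(rT) = (23.52 − 1.4382)·e^0.013708 = 22.0818 × 1.013802 = 22.3866
Market R$22.64 > fair 22.3866: forward overpriced → cash-and-carry (borrow at r, buy the stock and collect the dividends, short the forward).
Profit at T = |F_mkt − F*| = |22.64 − 22.3866| = R$0.25 per share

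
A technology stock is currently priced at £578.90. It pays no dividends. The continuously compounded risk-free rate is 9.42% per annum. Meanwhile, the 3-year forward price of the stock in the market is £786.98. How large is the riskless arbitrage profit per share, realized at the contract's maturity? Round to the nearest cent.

£19.03 per share

Fair forward: F* = S·e^(carry·T), with carry = r = 0.0942
F* = 578.90 · e^(0.0942 × 3) = 578.90 · e^0.282600 = 578.90 × 1.326574 = £767.9537
Market £786.98 > fair £767.9537: forward overpriced → cash-and-carry (buy spot, short the forward).
At maturity, profit = |F_mkt − F*| = |786.98 − 767.9537| = £19.03 per share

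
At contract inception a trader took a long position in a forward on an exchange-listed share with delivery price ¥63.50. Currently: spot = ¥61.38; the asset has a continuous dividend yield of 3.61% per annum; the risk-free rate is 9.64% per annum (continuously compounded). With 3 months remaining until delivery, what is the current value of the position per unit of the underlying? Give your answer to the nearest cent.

Current fair forward for the remaining 3 months: F = S·e^((r − q)·T), (r − q) = 0.0964 − 0.0361 = 0.0603
F = 61.38 · e^(0.0603 × 3/12) = 61.38 × 1.015189 = 62.3123
Value of long forward = (F − K)·e^(−rT) = (62.3123 − 63.50) · e^(−0.0964·3/12)
= -1.1877 × 0.976188 = -1.16

-¥1.16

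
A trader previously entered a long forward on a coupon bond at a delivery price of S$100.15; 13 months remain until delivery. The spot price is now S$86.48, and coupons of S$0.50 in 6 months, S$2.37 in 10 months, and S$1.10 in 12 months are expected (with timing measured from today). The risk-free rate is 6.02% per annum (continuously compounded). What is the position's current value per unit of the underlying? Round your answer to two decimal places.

PV(remaining coupons) I = 0.50·e^(−0.0602·6/12) + 2.37·e^(−0.0602·10/12) + 1.10·e^(−0.0602·12/12) = 3.7749
Current forward F = (S − I)·e^(rT) = (86.48 − 3.7749)·e^(0.0602·13/12) = 82.7051 × 1.067390 = 88.2786
Value (long) = (F − K)·e^(−rT) = (88.2786 − 100.15) × 0.936864 = -11.1219
Value = -S$11.12

-S$11.12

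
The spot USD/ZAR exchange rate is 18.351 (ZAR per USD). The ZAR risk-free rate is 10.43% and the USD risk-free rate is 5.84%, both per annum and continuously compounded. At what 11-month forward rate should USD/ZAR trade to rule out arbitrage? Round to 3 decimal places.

F = S·e^((r_ZAR − r_USD)T) = 18.351 · e^((0.1043 − 0.0584) × 11/12)
= 18.351 · e^0.042075 = 18.351 × 1.042973
F = 19.140 ZAR per USD

19.140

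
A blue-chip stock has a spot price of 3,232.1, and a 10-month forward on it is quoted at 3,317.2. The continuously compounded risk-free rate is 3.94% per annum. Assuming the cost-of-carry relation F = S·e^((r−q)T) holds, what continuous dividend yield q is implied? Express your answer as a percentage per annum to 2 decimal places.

0.82%

From F = S·e^((r−q)T): (r − q) = ln(F/S)/T
ln(3317.2/3232.1) = ln(1.026330) = 0.025989
(r − q) = 0.025989 / (10/12) = 0.031187
q = r − ln(F/S)/T = 0.0394 − 0.031187 = 0.008213
q = 0.82%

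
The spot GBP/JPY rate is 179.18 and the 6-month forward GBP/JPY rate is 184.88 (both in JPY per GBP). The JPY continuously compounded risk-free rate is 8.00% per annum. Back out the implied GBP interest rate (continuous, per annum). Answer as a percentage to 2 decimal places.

F = S·e^((r_JPY − r_GBP)T) ⇒ r_GBP = r_JPY − ln(F/S)/T
ln(184.88/179.18) = 0.031316; /(6/12) = 0.062632
r_GBP = 0.0800 − 0.062632 = 0.017368
r_GBP = 1.74%

1.74%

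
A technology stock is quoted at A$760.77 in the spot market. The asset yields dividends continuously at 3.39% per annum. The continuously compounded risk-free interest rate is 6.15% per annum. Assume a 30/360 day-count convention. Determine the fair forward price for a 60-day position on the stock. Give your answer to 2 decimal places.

F = S·e^((r − q)T) = 760.77 · e^((0.0615 − 0.0339) × 60/360)
= 760.77 · e^0.004600 = 760.77 × 1.004611
F = A$764.28

A$764.28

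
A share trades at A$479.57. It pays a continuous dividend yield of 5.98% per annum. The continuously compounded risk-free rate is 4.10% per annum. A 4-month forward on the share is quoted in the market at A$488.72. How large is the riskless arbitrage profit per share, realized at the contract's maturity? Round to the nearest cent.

Fair forward: F* = S·e^(carry·T), with carry = (r − q) = 0.0410 − 0.0598 = -0.0188
F* = 479.57 · e^(-0.0188 × 4/12) = 479.57 · e^-0.006267 = 479.57 × 0.993753 = A$476.5741
Market A$488.72 > fair A$476.5741: forward overpriced → cash-and-carry (buy spot, short the forward).
At maturity, profit = |F_mkt − F*| = |488.72 − 476.5741| = A$12.15 per share

A$12.15 per share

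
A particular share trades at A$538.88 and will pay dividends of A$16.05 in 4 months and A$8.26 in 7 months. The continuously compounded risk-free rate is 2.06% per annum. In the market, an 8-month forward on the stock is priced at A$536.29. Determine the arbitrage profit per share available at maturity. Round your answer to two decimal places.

PV(dividends) I = 16.05·e^(−0.0206·4/12) + 8.26·e^(−0.0206·7/12) = 24.1015
Fair forward F* = (S − I)·e^(rT) = (538.88 − 24.1015)·e^0.013733 = 514.7785 × 1.013828 = 521.8969
Market A$536.29 > fair 521.8969: forward overpriced → cash-and-carry (borrow at r, buy the stock and collect the dividends, short the forward).
Profit at T = |F_mkt − F*| = |536.29 − 521.8969| = A$14.39 per share

A$14.39 per share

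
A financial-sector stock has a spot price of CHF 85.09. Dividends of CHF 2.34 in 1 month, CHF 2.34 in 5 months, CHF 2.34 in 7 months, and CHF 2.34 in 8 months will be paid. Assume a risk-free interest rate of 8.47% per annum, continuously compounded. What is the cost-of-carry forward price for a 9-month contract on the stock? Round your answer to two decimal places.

CHF 81.06

PV(dividends) I = 2.34·e^(−0.0847·1/12) + 2.34·e^(−0.0847·5/12) + 2.34·e^(−0.0847·7/12) + 2.34·e^(−0.0847·8/12)
I = 2.3235 + 2.2589 + 2.2272 + 2.2115 = 9.0211
F = (S − I)·e^(rT) = (85.09 − 9.0211) · e^(0.0847·9/12)
= 76.0689 · e^0.063525 = 76.0689 × 1.065586 = CHF 81.06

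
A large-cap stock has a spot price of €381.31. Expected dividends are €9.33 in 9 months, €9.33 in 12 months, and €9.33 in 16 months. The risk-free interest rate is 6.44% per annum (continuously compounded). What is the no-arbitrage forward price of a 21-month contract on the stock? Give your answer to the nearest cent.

€397.47

PV(dividends) I = 9.33·e^(−0.0644·9/12) + 9.33·e^(−0.0644·12/12) + 9.33·e^(−0.0644·16/12)
I = 8.8901 + 8.7481 + 8.5623 = 26.2005
F = (S − I)·e^(rT) = (381.31 − 26.2005) · e^(0.0644·21/12)
= 355.1095 · e^0.112700 = 355.1095 × 1.119296 = €397.47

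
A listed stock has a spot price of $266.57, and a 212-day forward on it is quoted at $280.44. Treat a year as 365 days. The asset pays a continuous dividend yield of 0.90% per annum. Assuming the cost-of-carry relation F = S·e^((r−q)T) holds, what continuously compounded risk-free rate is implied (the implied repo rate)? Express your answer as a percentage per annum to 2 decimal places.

From F = S·e^((r−q)T): (r − q) = ln(F/S)/T
ln(280.44/266.57) = ln(1.052031) = 0.050723
(r − q) = 0.050723 / (212/365) = 0.087330
r = ln(F/S)/T + q = 0.087330 + 0.0090 = 0.096330
r = 9.63%

9.63%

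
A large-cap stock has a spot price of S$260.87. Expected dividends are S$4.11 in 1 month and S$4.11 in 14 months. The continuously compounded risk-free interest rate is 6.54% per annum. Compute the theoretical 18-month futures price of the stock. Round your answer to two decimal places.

S$279.05

PV(dividends) I = 4.11·e^(−0.0654·1/12) + 4.11·e^(−0.0654·14/12)
I = 4.0877 + 3.8081 = 7.8958
F = (S − I)·e^(rT) = (260.87 − 7.8958) · e^(0.0654·18/12)
= 252.9742 · e^0.098100 = 252.9742 × 1.103073 = S$279.05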